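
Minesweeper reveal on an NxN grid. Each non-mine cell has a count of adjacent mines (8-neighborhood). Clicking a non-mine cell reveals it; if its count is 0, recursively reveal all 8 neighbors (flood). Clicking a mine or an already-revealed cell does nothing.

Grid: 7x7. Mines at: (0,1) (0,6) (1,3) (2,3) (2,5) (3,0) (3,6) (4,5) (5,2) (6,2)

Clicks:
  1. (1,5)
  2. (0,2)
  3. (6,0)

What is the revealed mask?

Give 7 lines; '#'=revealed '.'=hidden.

Answer: ..#....
.....#.
.......
.......
##.....
##.....
##.....

Derivation:
Click 1 (1,5) count=2: revealed 1 new [(1,5)] -> total=1
Click 2 (0,2) count=2: revealed 1 new [(0,2)] -> total=2
Click 3 (6,0) count=0: revealed 6 new [(4,0) (4,1) (5,0) (5,1) (6,0) (6,1)] -> total=8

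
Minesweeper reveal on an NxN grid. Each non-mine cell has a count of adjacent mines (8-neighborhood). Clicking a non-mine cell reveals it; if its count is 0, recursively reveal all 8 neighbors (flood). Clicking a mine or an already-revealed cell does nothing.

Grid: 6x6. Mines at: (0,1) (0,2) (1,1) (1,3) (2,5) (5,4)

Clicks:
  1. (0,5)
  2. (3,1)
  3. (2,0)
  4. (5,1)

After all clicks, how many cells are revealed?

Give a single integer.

Click 1 (0,5) count=0: revealed 4 new [(0,4) (0,5) (1,4) (1,5)] -> total=4
Click 2 (3,1) count=0: revealed 19 new [(2,0) (2,1) (2,2) (2,3) (2,4) (3,0) (3,1) (3,2) (3,3) (3,4) (4,0) (4,1) (4,2) (4,3) (4,4) (5,0) (5,1) (5,2) (5,3)] -> total=23
Click 3 (2,0) count=1: revealed 0 new [(none)] -> total=23
Click 4 (5,1) count=0: revealed 0 new [(none)] -> total=23

Answer: 23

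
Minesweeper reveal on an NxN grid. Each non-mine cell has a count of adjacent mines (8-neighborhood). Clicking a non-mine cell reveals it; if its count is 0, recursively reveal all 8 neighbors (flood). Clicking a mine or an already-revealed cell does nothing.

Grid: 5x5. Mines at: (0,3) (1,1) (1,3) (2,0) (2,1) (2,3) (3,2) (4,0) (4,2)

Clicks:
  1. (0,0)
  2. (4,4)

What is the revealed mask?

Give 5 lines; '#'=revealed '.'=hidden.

Click 1 (0,0) count=1: revealed 1 new [(0,0)] -> total=1
Click 2 (4,4) count=0: revealed 4 new [(3,3) (3,4) (4,3) (4,4)] -> total=5

Answer: #....
.....
.....
...##
...##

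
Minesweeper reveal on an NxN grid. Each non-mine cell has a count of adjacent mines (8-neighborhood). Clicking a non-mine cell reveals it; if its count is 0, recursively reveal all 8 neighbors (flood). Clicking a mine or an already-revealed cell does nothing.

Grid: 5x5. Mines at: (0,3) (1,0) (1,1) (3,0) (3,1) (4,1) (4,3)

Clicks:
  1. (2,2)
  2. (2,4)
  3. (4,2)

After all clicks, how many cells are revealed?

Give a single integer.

Click 1 (2,2) count=2: revealed 1 new [(2,2)] -> total=1
Click 2 (2,4) count=0: revealed 8 new [(1,2) (1,3) (1,4) (2,3) (2,4) (3,2) (3,3) (3,4)] -> total=9
Click 3 (4,2) count=3: revealed 1 new [(4,2)] -> total=10

Answer: 10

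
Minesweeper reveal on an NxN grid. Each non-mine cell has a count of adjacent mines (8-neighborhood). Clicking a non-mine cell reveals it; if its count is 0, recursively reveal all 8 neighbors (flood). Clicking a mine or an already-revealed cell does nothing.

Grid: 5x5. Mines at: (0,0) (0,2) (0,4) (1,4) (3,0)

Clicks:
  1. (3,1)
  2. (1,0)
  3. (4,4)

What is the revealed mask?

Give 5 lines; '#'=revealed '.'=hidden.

Click 1 (3,1) count=1: revealed 1 new [(3,1)] -> total=1
Click 2 (1,0) count=1: revealed 1 new [(1,0)] -> total=2
Click 3 (4,4) count=0: revealed 14 new [(1,1) (1,2) (1,3) (2,1) (2,2) (2,3) (2,4) (3,2) (3,3) (3,4) (4,1) (4,2) (4,3) (4,4)] -> total=16

Answer: .....
####.
.####
.####
.####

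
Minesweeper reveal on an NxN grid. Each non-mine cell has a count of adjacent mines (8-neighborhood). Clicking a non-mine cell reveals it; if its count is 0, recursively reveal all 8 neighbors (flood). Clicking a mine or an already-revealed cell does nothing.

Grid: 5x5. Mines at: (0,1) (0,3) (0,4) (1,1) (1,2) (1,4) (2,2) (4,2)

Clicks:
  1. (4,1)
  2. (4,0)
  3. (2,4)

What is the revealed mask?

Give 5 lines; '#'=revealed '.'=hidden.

Click 1 (4,1) count=1: revealed 1 new [(4,1)] -> total=1
Click 2 (4,0) count=0: revealed 5 new [(2,0) (2,1) (3,0) (3,1) (4,0)] -> total=6
Click 3 (2,4) count=1: revealed 1 new [(2,4)] -> total=7

Answer: .....
.....
##..#
##...
##...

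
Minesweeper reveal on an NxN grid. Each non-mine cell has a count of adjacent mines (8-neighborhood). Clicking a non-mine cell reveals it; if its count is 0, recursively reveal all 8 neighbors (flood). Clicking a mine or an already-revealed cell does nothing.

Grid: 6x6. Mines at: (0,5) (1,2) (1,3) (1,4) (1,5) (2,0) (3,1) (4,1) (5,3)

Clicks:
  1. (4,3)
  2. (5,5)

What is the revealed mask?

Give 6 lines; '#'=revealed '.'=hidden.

Click 1 (4,3) count=1: revealed 1 new [(4,3)] -> total=1
Click 2 (5,5) count=0: revealed 13 new [(2,2) (2,3) (2,4) (2,5) (3,2) (3,3) (3,4) (3,5) (4,2) (4,4) (4,5) (5,4) (5,5)] -> total=14

Answer: ......
......
..####
..####
..####
....##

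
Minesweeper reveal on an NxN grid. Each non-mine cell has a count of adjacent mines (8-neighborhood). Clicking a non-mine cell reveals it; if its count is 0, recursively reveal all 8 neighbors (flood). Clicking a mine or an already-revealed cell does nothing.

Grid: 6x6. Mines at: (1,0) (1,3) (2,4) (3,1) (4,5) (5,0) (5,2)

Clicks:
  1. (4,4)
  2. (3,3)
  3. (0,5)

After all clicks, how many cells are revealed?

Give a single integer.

Answer: 6

Derivation:
Click 1 (4,4) count=1: revealed 1 new [(4,4)] -> total=1
Click 2 (3,3) count=1: revealed 1 new [(3,3)] -> total=2
Click 3 (0,5) count=0: revealed 4 new [(0,4) (0,5) (1,4) (1,5)] -> total=6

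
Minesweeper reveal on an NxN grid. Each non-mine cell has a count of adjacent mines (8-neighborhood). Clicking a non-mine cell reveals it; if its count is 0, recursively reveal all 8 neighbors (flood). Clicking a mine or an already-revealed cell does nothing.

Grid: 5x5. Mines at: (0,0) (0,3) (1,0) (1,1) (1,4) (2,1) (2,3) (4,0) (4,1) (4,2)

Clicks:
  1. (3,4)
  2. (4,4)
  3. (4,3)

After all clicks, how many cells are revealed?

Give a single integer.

Click 1 (3,4) count=1: revealed 1 new [(3,4)] -> total=1
Click 2 (4,4) count=0: revealed 3 new [(3,3) (4,3) (4,4)] -> total=4
Click 3 (4,3) count=1: revealed 0 new [(none)] -> total=4

Answer: 4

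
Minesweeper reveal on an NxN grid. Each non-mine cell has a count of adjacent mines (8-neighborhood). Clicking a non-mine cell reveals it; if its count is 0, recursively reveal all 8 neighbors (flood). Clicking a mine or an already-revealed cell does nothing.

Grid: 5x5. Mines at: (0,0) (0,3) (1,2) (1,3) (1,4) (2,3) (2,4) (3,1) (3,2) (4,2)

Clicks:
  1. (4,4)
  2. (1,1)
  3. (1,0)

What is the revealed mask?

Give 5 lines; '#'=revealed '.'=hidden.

Answer: .....
##...
.....
...##
...##

Derivation:
Click 1 (4,4) count=0: revealed 4 new [(3,3) (3,4) (4,3) (4,4)] -> total=4
Click 2 (1,1) count=2: revealed 1 new [(1,1)] -> total=5
Click 3 (1,0) count=1: revealed 1 new [(1,0)] -> total=6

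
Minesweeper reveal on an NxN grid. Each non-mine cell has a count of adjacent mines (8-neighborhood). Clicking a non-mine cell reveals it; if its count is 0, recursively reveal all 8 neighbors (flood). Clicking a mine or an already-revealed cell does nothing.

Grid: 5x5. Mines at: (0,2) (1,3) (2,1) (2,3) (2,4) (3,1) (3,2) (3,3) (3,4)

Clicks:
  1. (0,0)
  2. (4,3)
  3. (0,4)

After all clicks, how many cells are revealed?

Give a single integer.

Click 1 (0,0) count=0: revealed 4 new [(0,0) (0,1) (1,0) (1,1)] -> total=4
Click 2 (4,3) count=3: revealed 1 new [(4,3)] -> total=5
Click 3 (0,4) count=1: revealed 1 new [(0,4)] -> total=6

Answer: 6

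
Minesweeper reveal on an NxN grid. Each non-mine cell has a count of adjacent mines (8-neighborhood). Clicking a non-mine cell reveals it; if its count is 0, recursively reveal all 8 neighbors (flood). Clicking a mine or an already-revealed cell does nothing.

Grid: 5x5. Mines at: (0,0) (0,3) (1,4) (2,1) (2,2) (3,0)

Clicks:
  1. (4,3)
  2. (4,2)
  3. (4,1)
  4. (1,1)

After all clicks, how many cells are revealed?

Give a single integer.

Click 1 (4,3) count=0: revealed 10 new [(2,3) (2,4) (3,1) (3,2) (3,3) (3,4) (4,1) (4,2) (4,3) (4,4)] -> total=10
Click 2 (4,2) count=0: revealed 0 new [(none)] -> total=10
Click 3 (4,1) count=1: revealed 0 new [(none)] -> total=10
Click 4 (1,1) count=3: revealed 1 new [(1,1)] -> total=11

Answer: 11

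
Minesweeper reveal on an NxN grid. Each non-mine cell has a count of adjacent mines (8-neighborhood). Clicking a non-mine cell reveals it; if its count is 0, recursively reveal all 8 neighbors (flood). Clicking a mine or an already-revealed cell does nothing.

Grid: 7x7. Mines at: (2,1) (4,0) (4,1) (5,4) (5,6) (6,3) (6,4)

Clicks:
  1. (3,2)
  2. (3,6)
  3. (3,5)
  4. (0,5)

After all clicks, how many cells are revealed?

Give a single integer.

Click 1 (3,2) count=2: revealed 1 new [(3,2)] -> total=1
Click 2 (3,6) count=0: revealed 28 new [(0,0) (0,1) (0,2) (0,3) (0,4) (0,5) (0,6) (1,0) (1,1) (1,2) (1,3) (1,4) (1,5) (1,6) (2,2) (2,3) (2,4) (2,5) (2,6) (3,3) (3,4) (3,5) (3,6) (4,2) (4,3) (4,4) (4,5) (4,6)] -> total=29
Click 3 (3,5) count=0: revealed 0 new [(none)] -> total=29
Click 4 (0,5) count=0: revealed 0 new [(none)] -> total=29

Answer: 29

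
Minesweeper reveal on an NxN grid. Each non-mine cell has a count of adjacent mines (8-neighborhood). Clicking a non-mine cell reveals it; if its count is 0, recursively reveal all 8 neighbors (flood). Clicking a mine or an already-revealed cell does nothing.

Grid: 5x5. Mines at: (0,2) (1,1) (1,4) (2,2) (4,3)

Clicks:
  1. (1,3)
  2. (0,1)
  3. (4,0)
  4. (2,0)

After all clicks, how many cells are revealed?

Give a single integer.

Click 1 (1,3) count=3: revealed 1 new [(1,3)] -> total=1
Click 2 (0,1) count=2: revealed 1 new [(0,1)] -> total=2
Click 3 (4,0) count=0: revealed 8 new [(2,0) (2,1) (3,0) (3,1) (3,2) (4,0) (4,1) (4,2)] -> total=10
Click 4 (2,0) count=1: revealed 0 new [(none)] -> total=10

Answer: 10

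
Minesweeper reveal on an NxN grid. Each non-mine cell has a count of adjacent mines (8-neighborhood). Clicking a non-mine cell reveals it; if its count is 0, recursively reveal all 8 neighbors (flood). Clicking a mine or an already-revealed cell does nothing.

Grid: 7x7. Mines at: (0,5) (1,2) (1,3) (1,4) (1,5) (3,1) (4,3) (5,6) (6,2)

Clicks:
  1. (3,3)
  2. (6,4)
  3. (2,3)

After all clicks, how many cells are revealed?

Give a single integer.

Answer: 8

Derivation:
Click 1 (3,3) count=1: revealed 1 new [(3,3)] -> total=1
Click 2 (6,4) count=0: revealed 6 new [(5,3) (5,4) (5,5) (6,3) (6,4) (6,5)] -> total=7
Click 3 (2,3) count=3: revealed 1 new [(2,3)] -> total=8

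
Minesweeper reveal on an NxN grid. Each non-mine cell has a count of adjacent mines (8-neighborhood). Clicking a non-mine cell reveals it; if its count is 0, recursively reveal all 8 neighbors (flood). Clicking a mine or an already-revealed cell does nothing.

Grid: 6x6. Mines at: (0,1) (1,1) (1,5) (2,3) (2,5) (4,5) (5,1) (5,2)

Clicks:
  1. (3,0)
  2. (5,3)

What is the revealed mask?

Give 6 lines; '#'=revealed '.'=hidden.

Click 1 (3,0) count=0: revealed 9 new [(2,0) (2,1) (2,2) (3,0) (3,1) (3,2) (4,0) (4,1) (4,2)] -> total=9
Click 2 (5,3) count=1: revealed 1 new [(5,3)] -> total=10

Answer: ......
......
###...
###...
###...
...#..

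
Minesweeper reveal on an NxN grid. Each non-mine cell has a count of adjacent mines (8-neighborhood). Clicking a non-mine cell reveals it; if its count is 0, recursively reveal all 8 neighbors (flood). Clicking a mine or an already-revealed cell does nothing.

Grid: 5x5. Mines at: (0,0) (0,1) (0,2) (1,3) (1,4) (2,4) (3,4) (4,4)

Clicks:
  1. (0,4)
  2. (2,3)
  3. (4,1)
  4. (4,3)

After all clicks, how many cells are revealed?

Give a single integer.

Answer: 16

Derivation:
Click 1 (0,4) count=2: revealed 1 new [(0,4)] -> total=1
Click 2 (2,3) count=4: revealed 1 new [(2,3)] -> total=2
Click 3 (4,1) count=0: revealed 14 new [(1,0) (1,1) (1,2) (2,0) (2,1) (2,2) (3,0) (3,1) (3,2) (3,3) (4,0) (4,1) (4,2) (4,3)] -> total=16
Click 4 (4,3) count=2: revealed 0 new [(none)] -> total=16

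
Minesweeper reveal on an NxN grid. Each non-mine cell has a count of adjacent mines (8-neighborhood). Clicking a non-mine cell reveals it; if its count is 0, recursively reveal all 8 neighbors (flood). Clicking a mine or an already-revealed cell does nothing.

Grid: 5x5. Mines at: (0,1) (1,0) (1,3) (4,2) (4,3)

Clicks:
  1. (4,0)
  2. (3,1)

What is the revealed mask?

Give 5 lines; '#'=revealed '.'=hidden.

Click 1 (4,0) count=0: revealed 6 new [(2,0) (2,1) (3,0) (3,1) (4,0) (4,1)] -> total=6
Click 2 (3,1) count=1: revealed 0 new [(none)] -> total=6

Answer: .....
.....
##...
##...
##...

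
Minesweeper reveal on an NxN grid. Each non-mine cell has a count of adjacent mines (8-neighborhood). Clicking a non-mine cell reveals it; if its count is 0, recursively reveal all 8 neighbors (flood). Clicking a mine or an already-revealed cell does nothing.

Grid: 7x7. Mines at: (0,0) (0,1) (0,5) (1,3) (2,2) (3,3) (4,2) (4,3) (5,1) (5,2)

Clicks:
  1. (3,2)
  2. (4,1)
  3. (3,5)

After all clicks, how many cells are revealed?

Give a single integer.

Answer: 22

Derivation:
Click 1 (3,2) count=4: revealed 1 new [(3,2)] -> total=1
Click 2 (4,1) count=3: revealed 1 new [(4,1)] -> total=2
Click 3 (3,5) count=0: revealed 20 new [(1,4) (1,5) (1,6) (2,4) (2,5) (2,6) (3,4) (3,5) (3,6) (4,4) (4,5) (4,6) (5,3) (5,4) (5,5) (5,6) (6,3) (6,4) (6,5) (6,6)] -> total=22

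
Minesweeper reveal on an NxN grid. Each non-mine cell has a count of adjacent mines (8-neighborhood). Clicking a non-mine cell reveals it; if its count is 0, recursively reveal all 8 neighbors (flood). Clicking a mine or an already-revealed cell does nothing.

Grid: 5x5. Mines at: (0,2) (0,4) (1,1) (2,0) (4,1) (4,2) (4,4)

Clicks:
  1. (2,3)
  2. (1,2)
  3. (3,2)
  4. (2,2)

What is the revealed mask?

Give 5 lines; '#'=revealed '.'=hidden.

Click 1 (2,3) count=0: revealed 9 new [(1,2) (1,3) (1,4) (2,2) (2,3) (2,4) (3,2) (3,3) (3,4)] -> total=9
Click 2 (1,2) count=2: revealed 0 new [(none)] -> total=9
Click 3 (3,2) count=2: revealed 0 new [(none)] -> total=9
Click 4 (2,2) count=1: revealed 0 new [(none)] -> total=9

Answer: .....
..###
..###
..###
.....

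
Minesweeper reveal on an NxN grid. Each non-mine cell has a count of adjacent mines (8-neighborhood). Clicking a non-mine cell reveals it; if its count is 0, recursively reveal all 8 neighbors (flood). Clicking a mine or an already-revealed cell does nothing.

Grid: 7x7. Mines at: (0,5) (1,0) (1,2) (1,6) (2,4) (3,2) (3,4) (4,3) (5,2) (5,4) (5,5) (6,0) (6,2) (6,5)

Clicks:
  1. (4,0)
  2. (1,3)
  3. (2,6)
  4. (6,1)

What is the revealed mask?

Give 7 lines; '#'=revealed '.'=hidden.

Click 1 (4,0) count=0: revealed 8 new [(2,0) (2,1) (3,0) (3,1) (4,0) (4,1) (5,0) (5,1)] -> total=8
Click 2 (1,3) count=2: revealed 1 new [(1,3)] -> total=9
Click 3 (2,6) count=1: revealed 1 new [(2,6)] -> total=10
Click 4 (6,1) count=3: revealed 1 new [(6,1)] -> total=11

Answer: .......
...#...
##....#
##.....
##.....
##.....
.#.....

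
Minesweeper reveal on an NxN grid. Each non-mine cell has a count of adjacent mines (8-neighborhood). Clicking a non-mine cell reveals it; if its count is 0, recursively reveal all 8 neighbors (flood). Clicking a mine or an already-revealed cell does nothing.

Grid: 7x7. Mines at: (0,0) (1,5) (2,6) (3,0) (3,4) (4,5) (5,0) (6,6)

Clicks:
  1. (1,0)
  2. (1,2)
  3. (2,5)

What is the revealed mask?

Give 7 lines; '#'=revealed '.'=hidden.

Click 1 (1,0) count=1: revealed 1 new [(1,0)] -> total=1
Click 2 (1,2) count=0: revealed 29 new [(0,1) (0,2) (0,3) (0,4) (1,1) (1,2) (1,3) (1,4) (2,1) (2,2) (2,3) (2,4) (3,1) (3,2) (3,3) (4,1) (4,2) (4,3) (4,4) (5,1) (5,2) (5,3) (5,4) (5,5) (6,1) (6,2) (6,3) (6,4) (6,5)] -> total=30
Click 3 (2,5) count=3: revealed 1 new [(2,5)] -> total=31

Answer: .####..
#####..
.#####.
.###...
.####..
.#####.
.#####.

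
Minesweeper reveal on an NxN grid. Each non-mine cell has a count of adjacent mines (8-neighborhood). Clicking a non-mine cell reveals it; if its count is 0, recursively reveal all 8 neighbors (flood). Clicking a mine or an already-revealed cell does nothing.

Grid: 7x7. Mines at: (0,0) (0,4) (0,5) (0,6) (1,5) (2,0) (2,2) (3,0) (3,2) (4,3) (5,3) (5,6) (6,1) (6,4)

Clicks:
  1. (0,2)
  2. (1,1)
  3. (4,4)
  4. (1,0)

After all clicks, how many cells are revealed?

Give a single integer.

Answer: 8

Derivation:
Click 1 (0,2) count=0: revealed 6 new [(0,1) (0,2) (0,3) (1,1) (1,2) (1,3)] -> total=6
Click 2 (1,1) count=3: revealed 0 new [(none)] -> total=6
Click 3 (4,4) count=2: revealed 1 new [(4,4)] -> total=7
Click 4 (1,0) count=2: revealed 1 new [(1,0)] -> total=8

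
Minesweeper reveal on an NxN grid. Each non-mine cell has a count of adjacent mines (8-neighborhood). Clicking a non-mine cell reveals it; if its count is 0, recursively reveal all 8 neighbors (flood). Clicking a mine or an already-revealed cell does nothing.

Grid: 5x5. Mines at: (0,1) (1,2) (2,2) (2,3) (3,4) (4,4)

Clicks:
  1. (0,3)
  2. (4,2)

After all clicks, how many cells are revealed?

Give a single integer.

Answer: 13

Derivation:
Click 1 (0,3) count=1: revealed 1 new [(0,3)] -> total=1
Click 2 (4,2) count=0: revealed 12 new [(1,0) (1,1) (2,0) (2,1) (3,0) (3,1) (3,2) (3,3) (4,0) (4,1) (4,2) (4,3)] -> total=13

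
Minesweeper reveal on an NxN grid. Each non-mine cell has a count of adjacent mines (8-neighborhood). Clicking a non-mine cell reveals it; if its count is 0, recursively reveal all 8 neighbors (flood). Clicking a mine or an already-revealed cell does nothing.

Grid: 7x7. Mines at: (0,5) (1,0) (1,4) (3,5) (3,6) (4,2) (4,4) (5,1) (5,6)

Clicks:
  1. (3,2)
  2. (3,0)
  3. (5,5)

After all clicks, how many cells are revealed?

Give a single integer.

Answer: 8

Derivation:
Click 1 (3,2) count=1: revealed 1 new [(3,2)] -> total=1
Click 2 (3,0) count=0: revealed 6 new [(2,0) (2,1) (3,0) (3,1) (4,0) (4,1)] -> total=7
Click 3 (5,5) count=2: revealed 1 new [(5,5)] -> total=8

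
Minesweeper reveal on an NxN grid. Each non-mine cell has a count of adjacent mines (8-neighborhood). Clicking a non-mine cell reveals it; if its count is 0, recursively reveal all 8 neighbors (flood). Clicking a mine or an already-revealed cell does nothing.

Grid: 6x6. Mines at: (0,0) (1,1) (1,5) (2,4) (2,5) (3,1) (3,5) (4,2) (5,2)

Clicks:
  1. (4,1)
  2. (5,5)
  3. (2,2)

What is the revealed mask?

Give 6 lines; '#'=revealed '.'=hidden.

Click 1 (4,1) count=3: revealed 1 new [(4,1)] -> total=1
Click 2 (5,5) count=0: revealed 6 new [(4,3) (4,4) (4,5) (5,3) (5,4) (5,5)] -> total=7
Click 3 (2,2) count=2: revealed 1 new [(2,2)] -> total=8

Answer: ......
......
..#...
......
.#.###
...###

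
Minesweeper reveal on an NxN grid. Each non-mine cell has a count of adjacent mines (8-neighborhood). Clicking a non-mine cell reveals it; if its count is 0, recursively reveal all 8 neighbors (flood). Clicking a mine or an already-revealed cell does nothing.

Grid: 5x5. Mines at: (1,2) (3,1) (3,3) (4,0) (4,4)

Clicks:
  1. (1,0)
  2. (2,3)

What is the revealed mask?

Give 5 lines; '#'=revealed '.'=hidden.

Click 1 (1,0) count=0: revealed 6 new [(0,0) (0,1) (1,0) (1,1) (2,0) (2,1)] -> total=6
Click 2 (2,3) count=2: revealed 1 new [(2,3)] -> total=7

Answer: ##...
##...
##.#.
.....
.....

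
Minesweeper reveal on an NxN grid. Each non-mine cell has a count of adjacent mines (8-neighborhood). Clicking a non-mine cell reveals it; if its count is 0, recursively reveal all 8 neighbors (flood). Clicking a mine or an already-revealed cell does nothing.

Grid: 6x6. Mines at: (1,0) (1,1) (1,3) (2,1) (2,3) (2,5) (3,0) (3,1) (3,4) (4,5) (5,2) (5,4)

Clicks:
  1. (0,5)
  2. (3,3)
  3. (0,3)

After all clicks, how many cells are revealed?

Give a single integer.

Answer: 6

Derivation:
Click 1 (0,5) count=0: revealed 4 new [(0,4) (0,5) (1,4) (1,5)] -> total=4
Click 2 (3,3) count=2: revealed 1 new [(3,3)] -> total=5
Click 3 (0,3) count=1: revealed 1 new [(0,3)] -> total=6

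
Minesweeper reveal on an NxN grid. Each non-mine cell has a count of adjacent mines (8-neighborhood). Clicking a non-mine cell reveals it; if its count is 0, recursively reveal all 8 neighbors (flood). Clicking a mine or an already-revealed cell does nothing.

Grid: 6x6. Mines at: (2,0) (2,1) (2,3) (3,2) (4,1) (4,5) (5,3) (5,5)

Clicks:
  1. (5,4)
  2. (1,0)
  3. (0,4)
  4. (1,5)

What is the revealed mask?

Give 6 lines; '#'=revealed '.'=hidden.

Answer: ######
######
....##
....##
......
....#.

Derivation:
Click 1 (5,4) count=3: revealed 1 new [(5,4)] -> total=1
Click 2 (1,0) count=2: revealed 1 new [(1,0)] -> total=2
Click 3 (0,4) count=0: revealed 15 new [(0,0) (0,1) (0,2) (0,3) (0,4) (0,5) (1,1) (1,2) (1,3) (1,4) (1,5) (2,4) (2,5) (3,4) (3,5)] -> total=17
Click 4 (1,5) count=0: revealed 0 new [(none)] -> total=17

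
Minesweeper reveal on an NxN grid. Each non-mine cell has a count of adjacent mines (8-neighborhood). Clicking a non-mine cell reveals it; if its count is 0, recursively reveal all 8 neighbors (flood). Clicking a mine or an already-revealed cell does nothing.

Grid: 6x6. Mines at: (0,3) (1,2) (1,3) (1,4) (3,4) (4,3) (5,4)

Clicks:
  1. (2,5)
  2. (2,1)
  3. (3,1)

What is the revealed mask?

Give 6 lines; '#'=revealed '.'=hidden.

Click 1 (2,5) count=2: revealed 1 new [(2,5)] -> total=1
Click 2 (2,1) count=1: revealed 1 new [(2,1)] -> total=2
Click 3 (3,1) count=0: revealed 15 new [(0,0) (0,1) (1,0) (1,1) (2,0) (2,2) (3,0) (3,1) (3,2) (4,0) (4,1) (4,2) (5,0) (5,1) (5,2)] -> total=17

Answer: ##....
##....
###..#
###...
###...
###...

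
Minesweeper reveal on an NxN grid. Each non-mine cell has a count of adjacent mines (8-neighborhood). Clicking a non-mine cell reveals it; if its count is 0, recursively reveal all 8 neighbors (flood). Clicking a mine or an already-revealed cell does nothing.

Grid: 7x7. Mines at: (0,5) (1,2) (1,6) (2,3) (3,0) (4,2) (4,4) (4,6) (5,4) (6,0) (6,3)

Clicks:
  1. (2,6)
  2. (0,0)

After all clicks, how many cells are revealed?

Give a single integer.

Click 1 (2,6) count=1: revealed 1 new [(2,6)] -> total=1
Click 2 (0,0) count=0: revealed 6 new [(0,0) (0,1) (1,0) (1,1) (2,0) (2,1)] -> total=7

Answer: 7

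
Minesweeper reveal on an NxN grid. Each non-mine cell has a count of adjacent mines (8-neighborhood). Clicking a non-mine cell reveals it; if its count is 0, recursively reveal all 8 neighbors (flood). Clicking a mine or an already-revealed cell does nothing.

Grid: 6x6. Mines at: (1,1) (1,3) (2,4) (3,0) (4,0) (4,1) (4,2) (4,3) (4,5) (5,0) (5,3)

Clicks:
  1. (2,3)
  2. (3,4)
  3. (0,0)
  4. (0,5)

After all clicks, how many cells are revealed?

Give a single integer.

Click 1 (2,3) count=2: revealed 1 new [(2,3)] -> total=1
Click 2 (3,4) count=3: revealed 1 new [(3,4)] -> total=2
Click 3 (0,0) count=1: revealed 1 new [(0,0)] -> total=3
Click 4 (0,5) count=0: revealed 4 new [(0,4) (0,5) (1,4) (1,5)] -> total=7

Answer: 7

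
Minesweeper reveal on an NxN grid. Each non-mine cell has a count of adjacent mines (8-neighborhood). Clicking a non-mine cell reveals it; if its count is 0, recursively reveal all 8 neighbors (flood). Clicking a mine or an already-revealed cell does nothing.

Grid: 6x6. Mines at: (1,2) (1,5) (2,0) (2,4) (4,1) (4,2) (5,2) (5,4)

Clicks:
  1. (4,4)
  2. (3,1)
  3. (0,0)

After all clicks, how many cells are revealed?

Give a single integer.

Answer: 6

Derivation:
Click 1 (4,4) count=1: revealed 1 new [(4,4)] -> total=1
Click 2 (3,1) count=3: revealed 1 new [(3,1)] -> total=2
Click 3 (0,0) count=0: revealed 4 new [(0,0) (0,1) (1,0) (1,1)] -> total=6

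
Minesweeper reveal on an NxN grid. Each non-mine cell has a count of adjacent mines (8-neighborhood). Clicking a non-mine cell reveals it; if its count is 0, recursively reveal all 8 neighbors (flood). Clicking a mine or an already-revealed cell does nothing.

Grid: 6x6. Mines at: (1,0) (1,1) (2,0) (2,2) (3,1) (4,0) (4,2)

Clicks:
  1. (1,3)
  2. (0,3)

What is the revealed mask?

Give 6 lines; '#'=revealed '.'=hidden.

Click 1 (1,3) count=1: revealed 1 new [(1,3)] -> total=1
Click 2 (0,3) count=0: revealed 19 new [(0,2) (0,3) (0,4) (0,5) (1,2) (1,4) (1,5) (2,3) (2,4) (2,5) (3,3) (3,4) (3,5) (4,3) (4,4) (4,5) (5,3) (5,4) (5,5)] -> total=20

Answer: ..####
..####
...###
...###
...###
...###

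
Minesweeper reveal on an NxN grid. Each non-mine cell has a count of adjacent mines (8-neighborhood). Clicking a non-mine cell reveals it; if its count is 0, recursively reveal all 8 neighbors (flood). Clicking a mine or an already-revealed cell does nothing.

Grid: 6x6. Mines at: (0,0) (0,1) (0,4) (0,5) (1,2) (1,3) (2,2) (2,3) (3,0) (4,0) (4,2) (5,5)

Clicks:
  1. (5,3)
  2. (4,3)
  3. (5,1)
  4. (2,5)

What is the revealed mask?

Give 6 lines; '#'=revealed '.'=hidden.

Click 1 (5,3) count=1: revealed 1 new [(5,3)] -> total=1
Click 2 (4,3) count=1: revealed 1 new [(4,3)] -> total=2
Click 3 (5,1) count=2: revealed 1 new [(5,1)] -> total=3
Click 4 (2,5) count=0: revealed 8 new [(1,4) (1,5) (2,4) (2,5) (3,4) (3,5) (4,4) (4,5)] -> total=11

Answer: ......
....##
....##
....##
...###
.#.#..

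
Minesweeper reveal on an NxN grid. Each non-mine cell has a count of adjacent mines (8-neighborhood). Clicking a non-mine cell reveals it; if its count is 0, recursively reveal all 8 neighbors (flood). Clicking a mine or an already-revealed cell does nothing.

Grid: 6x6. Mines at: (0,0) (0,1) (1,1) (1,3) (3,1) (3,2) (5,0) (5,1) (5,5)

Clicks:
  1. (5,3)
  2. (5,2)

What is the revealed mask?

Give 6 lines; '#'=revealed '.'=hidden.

Click 1 (5,3) count=0: revealed 6 new [(4,2) (4,3) (4,4) (5,2) (5,3) (5,4)] -> total=6
Click 2 (5,2) count=1: revealed 0 new [(none)] -> total=6

Answer: ......
......
......
......
..###.
..###.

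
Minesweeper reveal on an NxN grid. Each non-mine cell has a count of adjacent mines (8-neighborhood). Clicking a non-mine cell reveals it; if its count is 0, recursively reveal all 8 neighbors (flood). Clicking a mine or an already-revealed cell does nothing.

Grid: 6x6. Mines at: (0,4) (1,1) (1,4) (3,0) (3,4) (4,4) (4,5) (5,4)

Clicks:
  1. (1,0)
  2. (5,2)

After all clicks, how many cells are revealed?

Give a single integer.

Answer: 15

Derivation:
Click 1 (1,0) count=1: revealed 1 new [(1,0)] -> total=1
Click 2 (5,2) count=0: revealed 14 new [(2,1) (2,2) (2,3) (3,1) (3,2) (3,3) (4,0) (4,1) (4,2) (4,3) (5,0) (5,1) (5,2) (5,3)] -> total=15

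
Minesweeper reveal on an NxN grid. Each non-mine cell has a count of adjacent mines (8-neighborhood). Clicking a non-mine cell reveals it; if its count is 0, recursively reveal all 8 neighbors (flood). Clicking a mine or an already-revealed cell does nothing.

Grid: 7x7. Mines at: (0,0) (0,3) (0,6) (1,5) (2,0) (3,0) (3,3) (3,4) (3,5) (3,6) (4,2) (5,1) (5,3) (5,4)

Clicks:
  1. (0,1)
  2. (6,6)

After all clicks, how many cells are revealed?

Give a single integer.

Click 1 (0,1) count=1: revealed 1 new [(0,1)] -> total=1
Click 2 (6,6) count=0: revealed 6 new [(4,5) (4,6) (5,5) (5,6) (6,5) (6,6)] -> total=7

Answer: 7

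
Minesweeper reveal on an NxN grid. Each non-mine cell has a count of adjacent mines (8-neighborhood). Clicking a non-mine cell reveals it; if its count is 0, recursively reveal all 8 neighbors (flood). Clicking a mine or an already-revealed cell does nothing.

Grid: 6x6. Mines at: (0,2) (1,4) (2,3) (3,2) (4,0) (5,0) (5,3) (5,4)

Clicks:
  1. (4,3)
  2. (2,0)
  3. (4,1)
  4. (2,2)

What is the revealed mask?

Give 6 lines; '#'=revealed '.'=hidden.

Answer: ##....
##....
###...
##....
.#.#..
......

Derivation:
Click 1 (4,3) count=3: revealed 1 new [(4,3)] -> total=1
Click 2 (2,0) count=0: revealed 8 new [(0,0) (0,1) (1,0) (1,1) (2,0) (2,1) (3,0) (3,1)] -> total=9
Click 3 (4,1) count=3: revealed 1 new [(4,1)] -> total=10
Click 4 (2,2) count=2: revealed 1 new [(2,2)] -> total=11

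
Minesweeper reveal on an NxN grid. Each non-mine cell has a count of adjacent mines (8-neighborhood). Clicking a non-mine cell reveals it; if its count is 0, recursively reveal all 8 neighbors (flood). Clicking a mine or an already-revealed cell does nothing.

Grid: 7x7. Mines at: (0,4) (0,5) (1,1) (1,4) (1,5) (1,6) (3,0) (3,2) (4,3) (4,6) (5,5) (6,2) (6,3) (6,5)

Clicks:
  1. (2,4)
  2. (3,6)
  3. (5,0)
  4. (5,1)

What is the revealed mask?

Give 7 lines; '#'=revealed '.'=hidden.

Click 1 (2,4) count=2: revealed 1 new [(2,4)] -> total=1
Click 2 (3,6) count=1: revealed 1 new [(3,6)] -> total=2
Click 3 (5,0) count=0: revealed 6 new [(4,0) (4,1) (5,0) (5,1) (6,0) (6,1)] -> total=8
Click 4 (5,1) count=1: revealed 0 new [(none)] -> total=8

Answer: .......
.......
....#..
......#
##.....
##.....
##.....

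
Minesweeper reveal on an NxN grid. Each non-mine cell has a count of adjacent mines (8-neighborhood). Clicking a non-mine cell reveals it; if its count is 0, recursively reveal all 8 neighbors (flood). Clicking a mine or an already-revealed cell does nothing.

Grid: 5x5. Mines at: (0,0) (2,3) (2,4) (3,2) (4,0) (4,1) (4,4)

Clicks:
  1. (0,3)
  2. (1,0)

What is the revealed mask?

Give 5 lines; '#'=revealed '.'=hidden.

Click 1 (0,3) count=0: revealed 8 new [(0,1) (0,2) (0,3) (0,4) (1,1) (1,2) (1,3) (1,4)] -> total=8
Click 2 (1,0) count=1: revealed 1 new [(1,0)] -> total=9

Answer: .####
#####
.....
.....
.....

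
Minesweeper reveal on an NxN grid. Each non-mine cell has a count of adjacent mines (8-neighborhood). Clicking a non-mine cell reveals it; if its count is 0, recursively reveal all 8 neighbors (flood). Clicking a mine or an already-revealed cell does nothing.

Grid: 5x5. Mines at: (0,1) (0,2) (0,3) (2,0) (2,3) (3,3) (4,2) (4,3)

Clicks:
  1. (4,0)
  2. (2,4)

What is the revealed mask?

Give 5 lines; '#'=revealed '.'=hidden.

Click 1 (4,0) count=0: revealed 4 new [(3,0) (3,1) (4,0) (4,1)] -> total=4
Click 2 (2,4) count=2: revealed 1 new [(2,4)] -> total=5

Answer: .....
.....
....#
##...
##...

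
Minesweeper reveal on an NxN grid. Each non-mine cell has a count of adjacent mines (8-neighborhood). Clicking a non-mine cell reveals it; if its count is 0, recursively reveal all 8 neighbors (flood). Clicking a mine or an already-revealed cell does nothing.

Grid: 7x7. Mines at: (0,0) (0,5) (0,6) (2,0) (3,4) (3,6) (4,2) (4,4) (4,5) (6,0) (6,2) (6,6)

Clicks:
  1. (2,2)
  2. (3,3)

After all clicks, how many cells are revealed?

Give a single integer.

Click 1 (2,2) count=0: revealed 15 new [(0,1) (0,2) (0,3) (0,4) (1,1) (1,2) (1,3) (1,4) (2,1) (2,2) (2,3) (2,4) (3,1) (3,2) (3,3)] -> total=15
Click 2 (3,3) count=3: revealed 0 new [(none)] -> total=15

Answer: 15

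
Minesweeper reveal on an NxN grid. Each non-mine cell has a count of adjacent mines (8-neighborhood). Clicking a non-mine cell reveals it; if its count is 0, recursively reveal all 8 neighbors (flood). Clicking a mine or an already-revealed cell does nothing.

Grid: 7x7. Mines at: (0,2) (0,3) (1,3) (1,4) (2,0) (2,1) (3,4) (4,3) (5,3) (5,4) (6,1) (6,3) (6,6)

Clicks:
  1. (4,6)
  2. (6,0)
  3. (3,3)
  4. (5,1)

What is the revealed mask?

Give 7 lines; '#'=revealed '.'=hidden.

Answer: .....##
.....##
.....##
...#.##
.....##
.#...##
#......

Derivation:
Click 1 (4,6) count=0: revealed 12 new [(0,5) (0,6) (1,5) (1,6) (2,5) (2,6) (3,5) (3,6) (4,5) (4,6) (5,5) (5,6)] -> total=12
Click 2 (6,0) count=1: revealed 1 new [(6,0)] -> total=13
Click 3 (3,3) count=2: revealed 1 new [(3,3)] -> total=14
Click 4 (5,1) count=1: revealed 1 new [(5,1)] -> total=15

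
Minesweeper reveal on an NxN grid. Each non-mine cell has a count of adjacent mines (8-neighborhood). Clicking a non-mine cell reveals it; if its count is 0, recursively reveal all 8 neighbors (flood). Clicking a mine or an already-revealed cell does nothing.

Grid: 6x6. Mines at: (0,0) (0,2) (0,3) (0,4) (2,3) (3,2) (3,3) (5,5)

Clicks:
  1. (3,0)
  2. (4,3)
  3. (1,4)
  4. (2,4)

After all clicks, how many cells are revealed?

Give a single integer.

Click 1 (3,0) count=0: revealed 16 new [(1,0) (1,1) (2,0) (2,1) (3,0) (3,1) (4,0) (4,1) (4,2) (4,3) (4,4) (5,0) (5,1) (5,2) (5,3) (5,4)] -> total=16
Click 2 (4,3) count=2: revealed 0 new [(none)] -> total=16
Click 3 (1,4) count=3: revealed 1 new [(1,4)] -> total=17
Click 4 (2,4) count=2: revealed 1 new [(2,4)] -> total=18

Answer: 18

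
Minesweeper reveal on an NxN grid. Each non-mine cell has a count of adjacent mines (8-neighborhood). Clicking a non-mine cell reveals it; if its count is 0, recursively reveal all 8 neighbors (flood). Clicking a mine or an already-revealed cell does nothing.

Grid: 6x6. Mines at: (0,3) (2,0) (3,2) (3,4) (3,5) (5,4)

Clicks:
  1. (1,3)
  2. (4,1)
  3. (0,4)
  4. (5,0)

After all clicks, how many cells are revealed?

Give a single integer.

Answer: 12

Derivation:
Click 1 (1,3) count=1: revealed 1 new [(1,3)] -> total=1
Click 2 (4,1) count=1: revealed 1 new [(4,1)] -> total=2
Click 3 (0,4) count=1: revealed 1 new [(0,4)] -> total=3
Click 4 (5,0) count=0: revealed 9 new [(3,0) (3,1) (4,0) (4,2) (4,3) (5,0) (5,1) (5,2) (5,3)] -> total=12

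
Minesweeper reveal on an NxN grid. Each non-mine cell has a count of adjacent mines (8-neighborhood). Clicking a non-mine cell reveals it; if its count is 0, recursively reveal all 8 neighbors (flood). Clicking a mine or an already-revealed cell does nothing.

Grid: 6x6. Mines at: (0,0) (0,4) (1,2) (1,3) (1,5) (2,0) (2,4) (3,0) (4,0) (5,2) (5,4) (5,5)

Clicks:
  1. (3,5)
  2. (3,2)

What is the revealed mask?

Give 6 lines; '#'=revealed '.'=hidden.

Click 1 (3,5) count=1: revealed 1 new [(3,5)] -> total=1
Click 2 (3,2) count=0: revealed 9 new [(2,1) (2,2) (2,3) (3,1) (3,2) (3,3) (4,1) (4,2) (4,3)] -> total=10

Answer: ......
......
.###..
.###.#
.###..
......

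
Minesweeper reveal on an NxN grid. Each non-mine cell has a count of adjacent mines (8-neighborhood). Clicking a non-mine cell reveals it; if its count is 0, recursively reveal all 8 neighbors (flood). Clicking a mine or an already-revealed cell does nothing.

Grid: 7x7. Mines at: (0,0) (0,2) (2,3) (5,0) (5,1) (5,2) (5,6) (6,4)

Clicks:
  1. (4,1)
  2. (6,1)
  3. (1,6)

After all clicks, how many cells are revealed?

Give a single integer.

Click 1 (4,1) count=3: revealed 1 new [(4,1)] -> total=1
Click 2 (6,1) count=3: revealed 1 new [(6,1)] -> total=2
Click 3 (1,6) count=0: revealed 22 new [(0,3) (0,4) (0,5) (0,6) (1,3) (1,4) (1,5) (1,6) (2,4) (2,5) (2,6) (3,3) (3,4) (3,5) (3,6) (4,3) (4,4) (4,5) (4,6) (5,3) (5,4) (5,5)] -> total=24

Answer: 24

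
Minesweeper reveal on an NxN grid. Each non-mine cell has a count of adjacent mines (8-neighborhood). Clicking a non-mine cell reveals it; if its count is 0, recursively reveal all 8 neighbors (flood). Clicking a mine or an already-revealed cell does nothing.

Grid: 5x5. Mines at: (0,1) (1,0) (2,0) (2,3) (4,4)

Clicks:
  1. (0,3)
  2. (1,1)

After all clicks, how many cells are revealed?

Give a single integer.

Answer: 7

Derivation:
Click 1 (0,3) count=0: revealed 6 new [(0,2) (0,3) (0,4) (1,2) (1,3) (1,4)] -> total=6
Click 2 (1,1) count=3: revealed 1 new [(1,1)] -> total=7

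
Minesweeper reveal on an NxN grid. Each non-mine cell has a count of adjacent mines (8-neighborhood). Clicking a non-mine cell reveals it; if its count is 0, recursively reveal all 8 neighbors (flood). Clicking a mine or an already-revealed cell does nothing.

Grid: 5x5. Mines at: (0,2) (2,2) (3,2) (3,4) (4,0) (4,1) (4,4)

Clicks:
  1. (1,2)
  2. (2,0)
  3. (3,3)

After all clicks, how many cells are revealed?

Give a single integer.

Answer: 10

Derivation:
Click 1 (1,2) count=2: revealed 1 new [(1,2)] -> total=1
Click 2 (2,0) count=0: revealed 8 new [(0,0) (0,1) (1,0) (1,1) (2,0) (2,1) (3,0) (3,1)] -> total=9
Click 3 (3,3) count=4: revealed 1 new [(3,3)] -> total=10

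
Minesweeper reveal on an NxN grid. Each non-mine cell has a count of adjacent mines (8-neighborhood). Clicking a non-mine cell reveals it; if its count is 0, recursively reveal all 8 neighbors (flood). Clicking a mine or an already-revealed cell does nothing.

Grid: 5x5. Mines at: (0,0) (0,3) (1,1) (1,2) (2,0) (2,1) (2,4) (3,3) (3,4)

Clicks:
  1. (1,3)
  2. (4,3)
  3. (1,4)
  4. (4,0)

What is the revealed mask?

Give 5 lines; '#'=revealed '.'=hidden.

Click 1 (1,3) count=3: revealed 1 new [(1,3)] -> total=1
Click 2 (4,3) count=2: revealed 1 new [(4,3)] -> total=2
Click 3 (1,4) count=2: revealed 1 new [(1,4)] -> total=3
Click 4 (4,0) count=0: revealed 6 new [(3,0) (3,1) (3,2) (4,0) (4,1) (4,2)] -> total=9

Answer: .....
...##
.....
###..
####.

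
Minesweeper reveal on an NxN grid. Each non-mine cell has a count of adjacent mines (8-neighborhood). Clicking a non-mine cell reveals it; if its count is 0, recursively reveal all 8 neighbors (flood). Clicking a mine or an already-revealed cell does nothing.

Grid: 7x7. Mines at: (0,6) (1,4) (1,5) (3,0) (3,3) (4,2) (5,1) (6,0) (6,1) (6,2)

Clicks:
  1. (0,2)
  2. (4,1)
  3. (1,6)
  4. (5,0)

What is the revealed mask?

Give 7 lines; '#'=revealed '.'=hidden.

Answer: ####...
####..#
####...
.......
.#.....
#......
.......

Derivation:
Click 1 (0,2) count=0: revealed 12 new [(0,0) (0,1) (0,2) (0,3) (1,0) (1,1) (1,2) (1,3) (2,0) (2,1) (2,2) (2,3)] -> total=12
Click 2 (4,1) count=3: revealed 1 new [(4,1)] -> total=13
Click 3 (1,6) count=2: revealed 1 new [(1,6)] -> total=14
Click 4 (5,0) count=3: revealed 1 new [(5,0)] -> total=15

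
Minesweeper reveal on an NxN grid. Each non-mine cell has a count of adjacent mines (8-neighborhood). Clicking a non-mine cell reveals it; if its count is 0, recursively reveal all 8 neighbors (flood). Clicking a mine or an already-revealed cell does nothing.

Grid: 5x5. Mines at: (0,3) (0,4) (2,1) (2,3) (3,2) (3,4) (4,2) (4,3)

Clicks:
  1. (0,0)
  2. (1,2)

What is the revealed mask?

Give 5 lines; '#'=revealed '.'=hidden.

Click 1 (0,0) count=0: revealed 6 new [(0,0) (0,1) (0,2) (1,0) (1,1) (1,2)] -> total=6
Click 2 (1,2) count=3: revealed 0 new [(none)] -> total=6

Answer: ###..
###..
.....
.....
.....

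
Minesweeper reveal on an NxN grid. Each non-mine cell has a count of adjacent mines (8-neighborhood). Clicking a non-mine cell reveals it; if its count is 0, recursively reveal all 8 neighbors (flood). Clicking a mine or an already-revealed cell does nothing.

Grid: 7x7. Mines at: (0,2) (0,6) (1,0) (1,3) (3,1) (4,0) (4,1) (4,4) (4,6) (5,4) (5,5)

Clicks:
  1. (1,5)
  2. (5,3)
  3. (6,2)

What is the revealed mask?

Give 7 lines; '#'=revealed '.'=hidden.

Answer: .......
.....#.
.......
.......
.......
####...
####...

Derivation:
Click 1 (1,5) count=1: revealed 1 new [(1,5)] -> total=1
Click 2 (5,3) count=2: revealed 1 new [(5,3)] -> total=2
Click 3 (6,2) count=0: revealed 7 new [(5,0) (5,1) (5,2) (6,0) (6,1) (6,2) (6,3)] -> total=9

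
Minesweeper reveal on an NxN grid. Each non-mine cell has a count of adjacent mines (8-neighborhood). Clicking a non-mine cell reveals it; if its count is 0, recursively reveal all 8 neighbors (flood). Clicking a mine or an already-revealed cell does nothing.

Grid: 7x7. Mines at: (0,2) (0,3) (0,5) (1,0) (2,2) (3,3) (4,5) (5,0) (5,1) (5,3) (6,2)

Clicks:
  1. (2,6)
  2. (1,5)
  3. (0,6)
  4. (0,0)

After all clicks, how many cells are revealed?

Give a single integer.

Click 1 (2,6) count=0: revealed 9 new [(1,4) (1,5) (1,6) (2,4) (2,5) (2,6) (3,4) (3,5) (3,6)] -> total=9
Click 2 (1,5) count=1: revealed 0 new [(none)] -> total=9
Click 3 (0,6) count=1: revealed 1 new [(0,6)] -> total=10
Click 4 (0,0) count=1: revealed 1 new [(0,0)] -> total=11

Answer: 11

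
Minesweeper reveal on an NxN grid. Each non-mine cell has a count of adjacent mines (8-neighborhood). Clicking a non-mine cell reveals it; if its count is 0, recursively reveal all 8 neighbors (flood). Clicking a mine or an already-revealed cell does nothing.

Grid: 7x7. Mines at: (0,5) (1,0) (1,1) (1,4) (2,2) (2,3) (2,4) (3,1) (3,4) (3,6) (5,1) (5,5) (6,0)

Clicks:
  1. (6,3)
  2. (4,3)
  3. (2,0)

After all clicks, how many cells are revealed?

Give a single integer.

Click 1 (6,3) count=0: revealed 9 new [(4,2) (4,3) (4,4) (5,2) (5,3) (5,4) (6,2) (6,3) (6,4)] -> total=9
Click 2 (4,3) count=1: revealed 0 new [(none)] -> total=9
Click 3 (2,0) count=3: revealed 1 new [(2,0)] -> total=10

Answer: 10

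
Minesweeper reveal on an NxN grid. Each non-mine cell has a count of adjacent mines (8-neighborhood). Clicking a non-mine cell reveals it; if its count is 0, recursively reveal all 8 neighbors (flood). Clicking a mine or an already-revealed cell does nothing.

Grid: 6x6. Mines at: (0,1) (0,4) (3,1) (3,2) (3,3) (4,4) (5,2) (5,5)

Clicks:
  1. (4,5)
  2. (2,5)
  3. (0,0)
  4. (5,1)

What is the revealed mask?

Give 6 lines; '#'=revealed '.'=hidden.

Click 1 (4,5) count=2: revealed 1 new [(4,5)] -> total=1
Click 2 (2,5) count=0: revealed 6 new [(1,4) (1,5) (2,4) (2,5) (3,4) (3,5)] -> total=7
Click 3 (0,0) count=1: revealed 1 new [(0,0)] -> total=8
Click 4 (5,1) count=1: revealed 1 new [(5,1)] -> total=9

Answer: #.....
....##
....##
....##
.....#
.#....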